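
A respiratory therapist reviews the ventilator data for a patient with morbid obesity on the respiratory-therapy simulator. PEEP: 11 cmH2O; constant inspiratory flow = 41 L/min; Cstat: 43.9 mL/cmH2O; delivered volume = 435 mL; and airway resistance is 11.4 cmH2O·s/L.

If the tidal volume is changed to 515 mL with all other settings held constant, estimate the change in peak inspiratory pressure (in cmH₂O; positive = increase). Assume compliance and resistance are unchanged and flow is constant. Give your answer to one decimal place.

1.8

PIP = Vt/C + R·V̇ + PEEP (constant-flow equation of motion).
Only the elastic term changes: ΔPIP = ΔVt / C = (515 − 435) / 43.9 = 1.822 cmH2O.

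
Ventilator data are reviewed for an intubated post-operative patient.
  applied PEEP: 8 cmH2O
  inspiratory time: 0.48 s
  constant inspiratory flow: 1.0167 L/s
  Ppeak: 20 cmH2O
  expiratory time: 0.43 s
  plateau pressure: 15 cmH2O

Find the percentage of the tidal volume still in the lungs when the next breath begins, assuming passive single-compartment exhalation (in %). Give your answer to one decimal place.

28.5

Vt = flow × Ti = 1.0167 L/s × 0.48 s × 1000 mL/L = 488.02 mL.
R = (PIP − Pplat)/V̇ = (20 − 15) / 1.0167 = 5.0/1.0167 = 4.918 cmH2O·s/L.
C = Vt/(Pplat − PEEP) = 488.02 / (15 − 8) = 488.02/7.0 = 69.717 mL/cmH2O.
τ = R × C = 4.918 × 0.06972 L/cmH2O = 0.3429 s.
Fraction remaining at end-expiration = e^(−Te/τ) = e^(−0.43/0.3429) = 0.2854 → 28.54%.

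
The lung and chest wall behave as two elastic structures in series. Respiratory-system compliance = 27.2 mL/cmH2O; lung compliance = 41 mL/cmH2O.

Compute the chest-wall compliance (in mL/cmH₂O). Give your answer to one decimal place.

80.8

1/Ccw = 1/Crs − 1/CL.
1/Ccw = 1/27.2 − 1/41 = 0.01237.
Ccw = 80.841 mL/cmH2O.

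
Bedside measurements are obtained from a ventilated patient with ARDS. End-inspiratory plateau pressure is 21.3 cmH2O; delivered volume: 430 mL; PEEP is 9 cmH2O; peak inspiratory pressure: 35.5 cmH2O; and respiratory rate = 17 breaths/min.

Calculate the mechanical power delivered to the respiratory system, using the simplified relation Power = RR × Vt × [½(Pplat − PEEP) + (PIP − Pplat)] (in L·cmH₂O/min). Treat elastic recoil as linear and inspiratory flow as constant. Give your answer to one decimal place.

148.8

Per-breath work = Vt × [½(Pplat−PEEP) + (PIP−Pplat)] = 0.430 × [0.5×12.3 + 14.2] = 0.430 × 20.35 = 8.751 L·cmH2O.
Power = 17 × 8.751 = 148.77 L·cmH2O/min.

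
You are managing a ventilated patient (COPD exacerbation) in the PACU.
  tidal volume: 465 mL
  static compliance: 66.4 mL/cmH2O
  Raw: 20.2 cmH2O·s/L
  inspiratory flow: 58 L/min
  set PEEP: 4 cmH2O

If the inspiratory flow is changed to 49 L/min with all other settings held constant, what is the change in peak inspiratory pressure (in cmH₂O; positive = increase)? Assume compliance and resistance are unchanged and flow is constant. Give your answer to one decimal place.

-3.0

Flow: 58 L/min ÷ 60 = 0.9667 L/s.
New flow: 49 L/min ÷ 60 = 0.8167 L/s.
PIP = Vt/C + R·V̇ + PEEP (constant-flow equation of motion).
Only the resistive term changes: ΔPIP = R × ΔV̇ = 20.2 × (0.8167 − 0.9667) = 20.2 × -0.15 = -3.03 cmH2O.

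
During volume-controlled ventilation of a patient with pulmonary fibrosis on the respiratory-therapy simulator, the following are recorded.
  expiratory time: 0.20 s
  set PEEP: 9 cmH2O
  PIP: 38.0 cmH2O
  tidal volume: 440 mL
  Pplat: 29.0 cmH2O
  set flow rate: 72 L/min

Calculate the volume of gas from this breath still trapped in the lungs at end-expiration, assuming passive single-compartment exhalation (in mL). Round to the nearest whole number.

Flow: 72 L/min ÷ 60 = 1.2 L/s.
R = (PIP − Pplat)/V̇ = (38.0 − 29.0) / 1.2 = 9.0/1.2 = 7.5 cmH2O·s/L.
C = Vt/(Pplat − PEEP) = 440.0 / (29.0 − 9) = 440.0/20.0 = 22.0 mL/cmH2O.
τ = R × C = 7.5 × 0.022 L/cmH2O = 0.165 s.
Fraction remaining = e^(−Te/τ) = e^(−0.20/0.165) = 0.2976.
Trapped volume = 440.0 × 0.2976 = 130.94 mL.

131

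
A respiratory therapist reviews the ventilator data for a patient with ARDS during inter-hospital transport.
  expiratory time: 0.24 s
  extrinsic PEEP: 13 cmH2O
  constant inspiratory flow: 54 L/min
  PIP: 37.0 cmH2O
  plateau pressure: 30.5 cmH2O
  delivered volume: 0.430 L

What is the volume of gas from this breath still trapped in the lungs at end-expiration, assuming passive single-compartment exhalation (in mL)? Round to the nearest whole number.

111

Flow: 54 L/min ÷ 60 = 0.9 L/s.
R = (PIP − Pplat)/V̇ = (37.0 − 30.5) / 0.9 = 6.5/0.9 = 7.222 cmH2O·s/L.
C = Vt/(Pplat − PEEP) = 430.0 / (30.5 − 13) = 430.0/17.5 = 24.571 mL/cmH2O.
τ = R × C = 7.222 × 0.02457 L/cmH2O = 0.1774 s.
Fraction remaining = e^(−Te/τ) = e^(−0.24/0.1774) = 0.2585.
Trapped volume = 430.0 × 0.2585 = 111.16 mL.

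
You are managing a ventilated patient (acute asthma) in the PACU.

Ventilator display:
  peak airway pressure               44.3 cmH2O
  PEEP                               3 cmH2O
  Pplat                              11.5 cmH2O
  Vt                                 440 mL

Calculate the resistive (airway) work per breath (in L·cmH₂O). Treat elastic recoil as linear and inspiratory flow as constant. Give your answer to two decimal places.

With constant inspiratory flow the resistive pressure is constant at PIP − Pplat = 44.3 − 11.5 = 32.8 cmH2O, so resistive work = 32.8 × 0.440 = 14.432 L·cmH2O.

14.43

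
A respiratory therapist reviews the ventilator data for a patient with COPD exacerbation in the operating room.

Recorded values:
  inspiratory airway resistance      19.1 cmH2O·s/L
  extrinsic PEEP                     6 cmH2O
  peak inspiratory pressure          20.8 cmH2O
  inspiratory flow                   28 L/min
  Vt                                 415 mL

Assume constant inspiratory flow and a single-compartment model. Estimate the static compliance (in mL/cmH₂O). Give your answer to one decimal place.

Flow: 28 L/min ÷ 60 = 0.4667 L/s.
Equation of motion (constant flow): PIP = Vt/C + R·V̇ + PEEP.
Vt/C = PIP − R·V̇ − PEEP = 20.8 − 19.1×0.4667 − 6 = 20.8 − 8.914 − 6 = 5.886 cmH2O.
C = Vt / 5.886 = 415 / 5.886 = 70.506 mL/cmH2O.

70.5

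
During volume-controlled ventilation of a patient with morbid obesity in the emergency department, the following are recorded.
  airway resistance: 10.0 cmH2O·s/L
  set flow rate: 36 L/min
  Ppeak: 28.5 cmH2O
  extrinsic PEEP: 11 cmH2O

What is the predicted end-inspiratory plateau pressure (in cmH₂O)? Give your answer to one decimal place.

Flow: 36 L/min ÷ 60 = 0.6 L/s.
Pplat = PIP − Raw × flow = 28.5 − 10.0 × 0.6 = 28.5 − 6.0 = 22.5 cmH2O.

22.5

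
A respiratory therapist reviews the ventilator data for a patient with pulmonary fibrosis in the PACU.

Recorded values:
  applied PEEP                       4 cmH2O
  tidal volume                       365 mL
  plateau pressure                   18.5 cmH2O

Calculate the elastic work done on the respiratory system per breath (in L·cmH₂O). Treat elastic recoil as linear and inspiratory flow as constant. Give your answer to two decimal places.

Elastic work ≈ ½ × (Pplat − PEEP) × Vt = 0.5 × (18.5 − 4) × 0.365 L = 0.5 × 14.5 × 0.365 = 2.646 L·cmH2O.

2.65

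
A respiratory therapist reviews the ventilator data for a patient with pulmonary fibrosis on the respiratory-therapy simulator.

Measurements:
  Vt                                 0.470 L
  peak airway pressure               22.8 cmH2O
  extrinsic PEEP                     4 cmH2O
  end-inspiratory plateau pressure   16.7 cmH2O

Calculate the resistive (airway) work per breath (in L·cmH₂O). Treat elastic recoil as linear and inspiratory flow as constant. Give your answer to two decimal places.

With constant inspiratory flow the resistive pressure is constant at PIP − Pplat = 22.8 − 16.7 = 6.1 cmH2O, so resistive work = 6.1 × 0.470 = 2.867 L·cmH2O.

2.87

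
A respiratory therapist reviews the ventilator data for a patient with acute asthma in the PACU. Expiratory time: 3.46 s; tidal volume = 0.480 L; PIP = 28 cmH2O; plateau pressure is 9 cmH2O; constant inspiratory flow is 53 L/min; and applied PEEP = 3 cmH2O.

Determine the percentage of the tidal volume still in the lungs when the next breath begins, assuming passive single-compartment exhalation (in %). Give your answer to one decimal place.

Flow: 53 L/min ÷ 60 = 0.8833 L/s.
R = (PIP − Pplat)/V̇ = (28 − 9) / 0.8833 = 19.0/0.8833 = 21.51 cmH2O·s/L.
C = Vt/(Pplat − PEEP) = 480.0 / (9 − 3) = 480.0/6.0 = 80.0 mL/cmH2O.
τ = R × C = 21.51 × 0.08 L/cmH2O = 1.721 s.
Fraction remaining at end-expiration = e^(−Te/τ) = e^(−3.46/1.721) = 0.1339 → 13.39%.

13.4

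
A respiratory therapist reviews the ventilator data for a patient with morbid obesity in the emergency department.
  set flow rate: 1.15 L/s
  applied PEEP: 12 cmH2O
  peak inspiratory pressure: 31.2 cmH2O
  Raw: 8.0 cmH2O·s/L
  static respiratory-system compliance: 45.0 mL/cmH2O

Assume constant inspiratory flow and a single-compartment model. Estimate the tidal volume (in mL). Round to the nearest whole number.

450

Equation of motion (constant flow): PIP = Vt/C + R·V̇ + PEEP.
Vt/C = PIP − R·V̇ − PEEP = 31.2 − 9.2 − 12 = 10.0 cmH2O.
Vt = C × 10.0 = 45.0 × 10.0 = 450.0 mL.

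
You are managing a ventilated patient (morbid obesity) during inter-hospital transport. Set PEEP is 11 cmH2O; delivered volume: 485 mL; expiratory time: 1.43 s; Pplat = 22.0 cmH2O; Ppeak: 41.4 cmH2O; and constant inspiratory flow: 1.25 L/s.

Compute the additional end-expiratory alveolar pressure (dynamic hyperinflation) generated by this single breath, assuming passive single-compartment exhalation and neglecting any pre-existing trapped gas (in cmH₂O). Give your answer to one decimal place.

R = (PIP − Pplat)/V̇ = (41.4 − 22.0) / 1.25 = 19.4/1.25 = 15.52 cmH2O·s/L.
C = Vt/(Pplat − PEEP) = 485.0 / (22.0 − 11) = 485.0/11.0 = 44.091 mL/cmH2O.
τ = R × C = 15.52 × 0.04409 L/cmH2O = 0.6843 s.
Fraction remaining = e^(−Te/τ) = e^(−1.43/0.6843) = 0.1237; trapped volume = 485.0 × 0.1237 = 59.995 mL.
Additional alveolar pressure from trapping ≈ V_trapped / C = 59.995 / 44.091 = 1.361 cmH2O.

1.4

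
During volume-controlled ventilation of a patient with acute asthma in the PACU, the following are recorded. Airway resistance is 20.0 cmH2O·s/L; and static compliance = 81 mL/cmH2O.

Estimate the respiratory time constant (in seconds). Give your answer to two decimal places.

1.62

τ = R × C = 20.0 × 81 mL/cmH2O = 20.0 × 0.081 L/cmH2O = 1.62 s.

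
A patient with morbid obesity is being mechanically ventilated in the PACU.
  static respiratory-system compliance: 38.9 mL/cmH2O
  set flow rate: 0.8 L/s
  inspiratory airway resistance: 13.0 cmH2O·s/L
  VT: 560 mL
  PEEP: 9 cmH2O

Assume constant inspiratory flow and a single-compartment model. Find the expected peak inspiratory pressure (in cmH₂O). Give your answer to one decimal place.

Equation of motion (constant flow): PIP = Vt/C + R·V̇ + PEEP.
PIP = 560/38.9 + 13.0×0.8 + 9 = 14.396 + 10.4 + 9 = 33.796 cmH2O.

33.8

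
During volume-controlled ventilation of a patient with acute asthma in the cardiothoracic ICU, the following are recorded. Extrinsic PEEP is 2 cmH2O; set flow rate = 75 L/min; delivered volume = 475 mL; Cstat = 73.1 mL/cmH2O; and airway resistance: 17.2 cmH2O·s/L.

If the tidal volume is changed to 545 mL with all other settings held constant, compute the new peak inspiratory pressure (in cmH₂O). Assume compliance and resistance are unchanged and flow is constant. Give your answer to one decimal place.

31.0

Flow: 75 L/min ÷ 60 = 1.25 L/s.
PIP = Vt/C + R·V̇ + PEEP (constant-flow equation of motion).
Only the elastic term changes: ΔPIP = ΔVt / C = (545 − 475) / 73.1 = 0.9576 cmH2O.
Original PIP = 475/73.1 + 17.2×1.25 + 2 = 29.998 cmH2O; new PIP = 29.998 + (0.9576) = 30.956 cmH2O.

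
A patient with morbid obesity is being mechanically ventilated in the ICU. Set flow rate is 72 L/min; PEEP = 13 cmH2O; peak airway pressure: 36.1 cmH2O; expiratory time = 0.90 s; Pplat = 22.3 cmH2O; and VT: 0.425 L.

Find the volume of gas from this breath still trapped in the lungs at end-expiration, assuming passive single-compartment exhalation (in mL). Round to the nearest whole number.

77

Flow: 72 L/min ÷ 60 = 1.2 L/s.
R = (PIP − Pplat)/V̇ = (36.1 − 22.3) / 1.2 = 13.8/1.2 = 11.5 cmH2O·s/L.
C = Vt/(Pplat − PEEP) = 425.0 / (22.3 − 13) = 425.0/9.3 = 45.699 mL/cmH2O.
τ = R × C = 11.5 × 0.0457 L/cmH2O = 0.5256 s.
Fraction remaining = e^(−Te/τ) = e^(−0.90/0.5256) = 0.1804.
Trapped volume = 425.0 × 0.1804 = 76.67 mL.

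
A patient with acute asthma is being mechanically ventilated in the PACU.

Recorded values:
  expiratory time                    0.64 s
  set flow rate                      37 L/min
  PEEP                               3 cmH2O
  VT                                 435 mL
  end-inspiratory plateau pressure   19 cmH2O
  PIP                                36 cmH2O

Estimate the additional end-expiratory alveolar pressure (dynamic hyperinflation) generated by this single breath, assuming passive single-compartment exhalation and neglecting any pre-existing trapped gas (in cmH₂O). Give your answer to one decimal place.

6.8

Flow: 37 L/min ÷ 60 = 0.6167 L/s.
R = (PIP − Pplat)/V̇ = (36 − 19) / 0.6167 = 17.0/0.6167 = 27.566 cmH2O·s/L.
C = Vt/(Pplat − PEEP) = 435.0 / (19 − 3) = 435.0/16.0 = 27.188 mL/cmH2O.
τ = R × C = 27.566 × 0.02719 L/cmH2O = 0.7495 s.
Fraction remaining = e^(−Te/τ) = e^(−0.64/0.7495) = 0.4258; trapped volume = 435.0 × 0.4258 = 185.22 mL.
Additional alveolar pressure from trapping ≈ V_trapped / C = 185.22 / 27.188 = 6.813 cmH2O.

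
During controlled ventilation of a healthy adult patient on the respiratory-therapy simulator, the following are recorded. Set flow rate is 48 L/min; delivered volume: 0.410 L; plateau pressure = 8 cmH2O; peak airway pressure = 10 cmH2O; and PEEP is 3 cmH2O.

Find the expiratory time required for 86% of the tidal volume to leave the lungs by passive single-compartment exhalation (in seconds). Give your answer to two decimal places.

0.40

Flow: 48 L/min ÷ 60 = 0.8 L/s.
R = (PIP − Pplat)/V̇ = (10 − 8) / 0.8 = 2.0/0.8 = 2.5 cmH2O·s/L.
C = Vt/(Pplat − PEEP) = 410.0 / (8 − 3) = 410.0/5.0 = 82.0 mL/cmH2O.
τ = R × C = 2.5 × 0.082 L/cmH2O = 0.205 s.
t = −τ·ln(1 − 0.86) = −0.205·ln(0.14) = 0.4031 s.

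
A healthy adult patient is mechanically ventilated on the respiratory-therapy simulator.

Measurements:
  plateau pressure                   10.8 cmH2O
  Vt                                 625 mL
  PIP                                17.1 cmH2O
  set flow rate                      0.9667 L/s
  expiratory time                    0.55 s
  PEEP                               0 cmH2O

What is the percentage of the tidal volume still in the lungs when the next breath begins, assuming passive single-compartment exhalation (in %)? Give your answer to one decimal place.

R = (PIP − Pplat)/V̇ = (17.1 − 10.8) / 0.9667 = 6.3/0.9667 = 6.517 cmH2O·s/L.
C = Vt/(Pplat − PEEP) = 625.0 / (10.8 − 0) = 625.0/10.8 = 57.87 mL/cmH2O.
τ = R × C = 6.517 × 0.05787 L/cmH2O = 0.3771 s.
Fraction remaining at end-expiration = e^(−Te/τ) = e^(−0.55/0.3771) = 0.2326 → 23.26%.

23.3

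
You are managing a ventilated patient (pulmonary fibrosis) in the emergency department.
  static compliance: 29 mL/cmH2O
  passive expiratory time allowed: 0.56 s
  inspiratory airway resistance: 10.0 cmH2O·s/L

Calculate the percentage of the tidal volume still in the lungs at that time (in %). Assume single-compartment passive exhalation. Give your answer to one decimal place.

14.5

τ = R × C = 10.0 × 29 mL/cmH2O = 10.0 × 0.029 L/cmH2O = 0.29 s.
Passive exhalation: V(t)/V₀ = e^(−t/τ) = e^(−0.56/0.29) = 0.145.
Fraction remaining = 0.145 → 14.5%.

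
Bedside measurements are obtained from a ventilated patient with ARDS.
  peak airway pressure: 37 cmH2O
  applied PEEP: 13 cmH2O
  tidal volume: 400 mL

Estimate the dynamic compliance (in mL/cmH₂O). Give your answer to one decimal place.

Dynamic compliance = Vt / (PIP − PEEP) = 400 / (37 − 13) = 400 / 24.0 = 16.667 mL/cmH2O.

16.7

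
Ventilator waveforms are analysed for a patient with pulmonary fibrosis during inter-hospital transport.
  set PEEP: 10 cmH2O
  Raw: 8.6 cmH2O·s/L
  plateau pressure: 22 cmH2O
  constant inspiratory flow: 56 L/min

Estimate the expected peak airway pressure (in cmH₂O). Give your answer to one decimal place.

30.0

Flow: 56 L/min ÷ 60 = 0.9333 L/s.
PIP = Pplat + Raw × flow = 22 + 8.6 × 0.9333 = 22 + 8.026 = 30.026 cmH2O.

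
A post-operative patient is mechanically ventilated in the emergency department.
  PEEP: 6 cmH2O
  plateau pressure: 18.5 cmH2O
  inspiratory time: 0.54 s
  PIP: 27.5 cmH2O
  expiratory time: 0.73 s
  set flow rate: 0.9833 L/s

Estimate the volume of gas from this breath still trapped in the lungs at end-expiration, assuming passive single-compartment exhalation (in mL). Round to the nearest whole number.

Vt = flow × Ti = 0.9833 L/s × 0.54 s × 1000 mL/L = 530.98 mL.
R = (PIP − Pplat)/V̇ = (27.5 − 18.5) / 0.9833 = 9.0/0.9833 = 9.153 cmH2O·s/L.
C = Vt/(Pplat − PEEP) = 530.98 / (18.5 − 6) = 530.98/12.5 = 42.478 mL/cmH2O.
τ = R × C = 9.153 × 0.04248 L/cmH2O = 0.3888 s.
Fraction remaining = e^(−Te/τ) = e^(−0.73/0.3888) = 0.153.
Trapped volume = 530.98 × 0.153 = 81.24 mL.

81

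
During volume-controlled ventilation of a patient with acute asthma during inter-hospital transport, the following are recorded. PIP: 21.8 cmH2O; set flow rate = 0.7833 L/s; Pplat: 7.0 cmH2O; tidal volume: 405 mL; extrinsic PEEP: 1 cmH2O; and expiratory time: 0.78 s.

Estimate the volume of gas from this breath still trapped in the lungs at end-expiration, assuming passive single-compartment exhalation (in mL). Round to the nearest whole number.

R = (PIP − Pplat)/V̇ = (21.8 − 7.0) / 0.7833 = 14.8/0.7833 = 18.894 cmH2O·s/L.
C = Vt/(Pplat − PEEP) = 405.0 / (7.0 − 1) = 405.0/6.0 = 67.5 mL/cmH2O.
τ = R × C = 18.894 × 0.0675 L/cmH2O = 1.275 s.
Fraction remaining = e^(−Te/τ) = e^(−0.78/1.275) = 0.5424.
Trapped volume = 405.0 × 0.5424 = 219.67 mL.

220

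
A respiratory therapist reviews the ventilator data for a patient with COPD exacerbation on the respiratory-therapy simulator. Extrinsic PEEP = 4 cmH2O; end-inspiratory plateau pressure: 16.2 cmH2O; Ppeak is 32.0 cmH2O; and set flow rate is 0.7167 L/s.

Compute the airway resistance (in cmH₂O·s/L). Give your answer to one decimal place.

Raw = (PIP − Pplat) / flow = (32.0 − 16.2) / 0.7167 = 15.8 / 0.7167 = 22.045 cmH2O·s/L.

22.0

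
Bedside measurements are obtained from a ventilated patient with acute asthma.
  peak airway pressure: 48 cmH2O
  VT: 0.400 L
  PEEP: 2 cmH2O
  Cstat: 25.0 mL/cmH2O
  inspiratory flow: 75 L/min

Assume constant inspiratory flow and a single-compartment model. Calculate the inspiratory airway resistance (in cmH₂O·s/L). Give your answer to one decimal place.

Flow: 75 L/min ÷ 60 = 1.25 L/s.
Equation of motion (constant flow): PIP = Vt/C + R·V̇ + PEEP.
R·V̇ = PIP − Vt/C − PEEP = 48 − 400/25.0 − 2 = 48 − 16.0 − 2 = 30.0 cmH2O.
R = 30.0 / 1.25 = 24.0 cmH2O·s/L.

24.0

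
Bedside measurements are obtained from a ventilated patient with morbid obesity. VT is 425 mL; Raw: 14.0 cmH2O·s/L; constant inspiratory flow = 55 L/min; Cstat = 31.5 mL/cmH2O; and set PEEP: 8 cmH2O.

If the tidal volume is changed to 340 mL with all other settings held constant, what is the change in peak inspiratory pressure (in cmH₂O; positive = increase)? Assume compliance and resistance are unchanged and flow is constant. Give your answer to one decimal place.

-2.7

PIP = Vt/C + R·V̇ + PEEP (constant-flow equation of motion).
Only the elastic term changes: ΔPIP = ΔVt / C = (340 − 425) / 31.5 = -2.698 cmH2O.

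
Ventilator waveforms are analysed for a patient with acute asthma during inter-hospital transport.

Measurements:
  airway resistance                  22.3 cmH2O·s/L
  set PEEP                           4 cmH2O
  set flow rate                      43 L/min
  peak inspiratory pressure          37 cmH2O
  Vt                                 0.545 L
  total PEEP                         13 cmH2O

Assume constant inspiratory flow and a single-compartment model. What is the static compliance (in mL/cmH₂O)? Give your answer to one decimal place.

68.0

Flow: 43 L/min ÷ 60 = 0.7167 L/s.
Total PEEP = 13 cmH2O (set 4 + intrinsic 9); this is the baseline alveolar pressure.
Equation of motion (constant flow): PIP = Vt/C + R·V̇ + PEEP.
Vt/C = PIP − R·V̇ − PEEP = 37 − 22.3×0.7167 − 13 = 37 − 15.982 − 13 = 8.018 cmH2O.
C = Vt / 8.018 = 545 / 8.018 = 67.972 mL/cmH2O.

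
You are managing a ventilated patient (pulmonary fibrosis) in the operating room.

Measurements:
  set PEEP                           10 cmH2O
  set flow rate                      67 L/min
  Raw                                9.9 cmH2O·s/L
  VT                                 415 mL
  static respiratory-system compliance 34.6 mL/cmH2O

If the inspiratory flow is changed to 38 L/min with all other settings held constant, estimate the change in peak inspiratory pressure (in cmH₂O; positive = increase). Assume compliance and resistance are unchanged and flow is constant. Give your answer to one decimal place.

Flow: 67 L/min ÷ 60 = 1.1167 L/s.
New flow: 38 L/min ÷ 60 = 0.6333 L/s.
PIP = Vt/C + R·V̇ + PEEP (constant-flow equation of motion).
Only the resistive term changes: ΔPIP = R × ΔV̇ = 9.9 × (0.6333 − 1.1167) = 9.9 × -0.4834 = -4.786 cmH2O.

-4.8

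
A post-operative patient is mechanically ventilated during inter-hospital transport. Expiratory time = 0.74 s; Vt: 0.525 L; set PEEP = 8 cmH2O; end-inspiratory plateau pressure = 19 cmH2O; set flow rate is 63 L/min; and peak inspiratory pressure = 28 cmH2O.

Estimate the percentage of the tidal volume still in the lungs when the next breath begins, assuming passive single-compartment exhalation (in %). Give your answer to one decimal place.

Flow: 63 L/min ÷ 60 = 1.05 L/s.
R = (PIP − Pplat)/V̇ = (28 − 19) / 1.05 = 9.0/1.05 = 8.571 cmH2O·s/L.
C = Vt/(Pplat − PEEP) = 525.0 / (19 − 8) = 525.0/11.0 = 47.727 mL/cmH2O.
τ = R × C = 8.571 × 0.04773 L/cmH2O = 0.4091 s.
Fraction remaining at end-expiration = e^(−Te/τ) = e^(−0.74/0.4091) = 0.1638 → 16.38%.

16.4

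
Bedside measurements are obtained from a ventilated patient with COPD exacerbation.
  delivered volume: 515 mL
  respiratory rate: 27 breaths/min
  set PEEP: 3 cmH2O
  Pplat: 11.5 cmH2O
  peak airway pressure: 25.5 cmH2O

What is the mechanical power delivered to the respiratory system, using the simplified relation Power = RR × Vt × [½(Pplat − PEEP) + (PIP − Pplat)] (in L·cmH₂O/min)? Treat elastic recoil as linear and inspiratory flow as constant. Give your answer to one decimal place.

253.8

Per-breath work = Vt × [½(Pplat−PEEP) + (PIP−Pplat)] = 0.515 × [0.5×8.5 + 14.0] = 0.515 × 18.25 = 9.399 L·cmH2O.
Power = 27 × 9.399 = 253.77 L·cmH2O/min.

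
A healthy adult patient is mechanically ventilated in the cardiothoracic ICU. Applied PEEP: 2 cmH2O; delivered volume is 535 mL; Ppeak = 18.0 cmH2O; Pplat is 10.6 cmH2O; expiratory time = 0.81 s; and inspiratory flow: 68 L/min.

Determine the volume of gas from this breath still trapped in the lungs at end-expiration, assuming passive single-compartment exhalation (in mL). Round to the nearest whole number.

73

Flow: 68 L/min ÷ 60 = 1.1333 L/s.
R = (PIP − Pplat)/V̇ = (18.0 − 10.6) / 1.1333 = 7.4/1.1333 = 6.53 cmH2O·s/L.
C = Vt/(Pplat − PEEP) = 535.0 / (10.6 − 2) = 535.0/8.6 = 62.209 mL/cmH2O.
τ = R × C = 6.53 × 0.06221 L/cmH2O = 0.4062 s.
Fraction remaining = e^(−Te/τ) = e^(−0.81/0.4062) = 0.1361.
Trapped volume = 535.0 × 0.1361 = 72.814 mL.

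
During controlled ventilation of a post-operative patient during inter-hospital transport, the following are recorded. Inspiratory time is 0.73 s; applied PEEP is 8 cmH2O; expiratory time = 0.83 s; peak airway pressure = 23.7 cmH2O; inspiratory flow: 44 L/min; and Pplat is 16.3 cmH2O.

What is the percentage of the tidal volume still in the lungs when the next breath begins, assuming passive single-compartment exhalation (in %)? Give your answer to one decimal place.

27.9

Flow: 44 L/min ÷ 60 = 0.7333 L/s.
Vt = flow × Ti = 0.7333 L/s × 0.73 s × 1000 mL/L = 535.31 mL.
R = (PIP − Pplat)/V̇ = (23.7 − 16.3) / 0.7333 = 7.4/0.7333 = 10.091 cmH2O·s/L.
C = Vt/(Pplat − PEEP) = 535.31 / (16.3 − 8) = 535.31/8.3 = 64.495 mL/cmH2O.
τ = R × C = 10.091 × 0.0645 L/cmH2O = 0.6509 s.
Fraction remaining at end-expiration = e^(−Te/τ) = e^(−0.83/0.6509) = 0.2794 → 27.94%.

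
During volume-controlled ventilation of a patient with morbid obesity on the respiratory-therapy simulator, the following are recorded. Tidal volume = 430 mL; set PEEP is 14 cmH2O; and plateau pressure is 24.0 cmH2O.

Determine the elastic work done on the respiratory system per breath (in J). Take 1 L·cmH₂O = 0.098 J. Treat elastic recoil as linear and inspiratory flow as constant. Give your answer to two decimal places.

0.21

Elastic work ≈ ½ × (Pplat − PEEP) × Vt = 0.5 × (24.0 − 14) × 0.430 L = 0.5 × 10.0 × 0.430 = 2.15 L·cmH2O.
× 0.098 J/(L·cmH2O) → 0.2107 J.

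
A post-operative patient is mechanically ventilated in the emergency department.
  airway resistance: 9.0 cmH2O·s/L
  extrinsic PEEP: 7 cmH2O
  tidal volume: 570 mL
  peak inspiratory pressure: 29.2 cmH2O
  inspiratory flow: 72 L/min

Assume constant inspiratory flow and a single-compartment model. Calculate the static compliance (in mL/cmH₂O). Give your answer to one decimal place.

Flow: 72 L/min ÷ 60 = 1.2 L/s.
Equation of motion (constant flow): PIP = Vt/C + R·V̇ + PEEP.
Vt/C = PIP − R·V̇ − PEEP = 29.2 − 9.0×1.2 − 7 = 29.2 − 10.8 − 7 = 11.4 cmH2O.
C = Vt / 11.4 = 570 / 11.4 = 50.0 mL/cmH2O.

50.0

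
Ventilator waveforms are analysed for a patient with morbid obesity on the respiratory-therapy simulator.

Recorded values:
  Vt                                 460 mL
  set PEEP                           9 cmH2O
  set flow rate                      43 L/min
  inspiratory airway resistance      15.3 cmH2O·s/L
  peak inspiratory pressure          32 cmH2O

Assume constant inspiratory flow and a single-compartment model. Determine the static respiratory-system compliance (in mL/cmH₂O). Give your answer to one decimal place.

38.2

Flow: 43 L/min ÷ 60 = 0.7167 L/s.
Equation of motion (constant flow): PIP = Vt/C + R·V̇ + PEEP.
Vt/C = PIP − R·V̇ − PEEP = 32 − 15.3×0.7167 − 9 = 32 − 10.966 − 9 = 12.034 cmH2O.
C = Vt / 12.034 = 460 / 12.034 = 38.225 mL/cmH2O.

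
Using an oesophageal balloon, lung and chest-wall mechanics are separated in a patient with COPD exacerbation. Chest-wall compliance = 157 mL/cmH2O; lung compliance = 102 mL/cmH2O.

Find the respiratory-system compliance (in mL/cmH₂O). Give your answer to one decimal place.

61.8

Lung and chest wall are elastances in series: 1/Crs = 1/CL + 1/Ccw.
1/Crs = 1/102 + 1/157 = 0.01617.
Crs = 61.843 mL/cmH2O.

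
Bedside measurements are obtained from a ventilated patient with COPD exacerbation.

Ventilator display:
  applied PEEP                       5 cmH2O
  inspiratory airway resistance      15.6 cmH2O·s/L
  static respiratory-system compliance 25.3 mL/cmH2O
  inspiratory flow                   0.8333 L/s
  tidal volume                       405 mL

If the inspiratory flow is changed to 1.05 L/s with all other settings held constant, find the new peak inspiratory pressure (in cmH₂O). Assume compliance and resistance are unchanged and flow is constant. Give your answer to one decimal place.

37.4

PIP = Vt/C + R·V̇ + PEEP (constant-flow equation of motion).
Only the resistive term changes: ΔPIP = R × ΔV̇ = 15.6 × (1.05 − 0.8333) = 15.6 × 0.2167 = 3.381 cmH2O.
Original PIP = 405/25.3 + 15.6×0.8333 + 5 = 34.007 cmH2O; new PIP = 34.007 + (3.381) = 37.388 cmH2O.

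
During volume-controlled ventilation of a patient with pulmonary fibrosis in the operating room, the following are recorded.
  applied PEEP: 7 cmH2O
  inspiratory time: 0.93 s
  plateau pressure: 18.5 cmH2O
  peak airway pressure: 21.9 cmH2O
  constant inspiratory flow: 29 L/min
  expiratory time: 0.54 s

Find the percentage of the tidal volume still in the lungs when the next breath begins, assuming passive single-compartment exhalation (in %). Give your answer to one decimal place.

14.0

Flow: 29 L/min ÷ 60 = 0.4833 L/s.
Vt = flow × Ti = 0.4833 L/s × 0.93 s × 1000 mL/L = 449.47 mL.
R = (PIP − Pplat)/V̇ = (21.9 − 18.5) / 0.4833 = 3.4/0.4833 = 7.035 cmH2O·s/L.
C = Vt/(Pplat − PEEP) = 449.47 / (18.5 − 7) = 449.47/11.5 = 39.084 mL/cmH2O.
τ = R × C = 7.035 × 0.03908 L/cmH2O = 0.2749 s.
Fraction remaining at end-expiration = e^(−Te/τ) = e^(−0.54/0.2749) = 0.1402 → 14.02%.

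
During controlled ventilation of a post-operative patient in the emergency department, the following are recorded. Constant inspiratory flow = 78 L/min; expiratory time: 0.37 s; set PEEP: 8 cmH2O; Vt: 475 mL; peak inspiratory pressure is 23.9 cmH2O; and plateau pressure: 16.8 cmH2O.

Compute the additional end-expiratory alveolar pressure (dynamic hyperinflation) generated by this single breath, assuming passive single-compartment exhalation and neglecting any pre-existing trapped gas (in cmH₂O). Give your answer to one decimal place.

Flow: 78 L/min ÷ 60 = 1.3 L/s.
R = (PIP − Pplat)/V̇ = (23.9 − 16.8) / 1.3 = 7.1/1.3 = 5.462 cmH2O·s/L.
C = Vt/(Pplat − PEEP) = 475.0 / (16.8 − 8) = 475.0/8.8 = 53.977 mL/cmH2O.
τ = R × C = 5.462 × 0.05398 L/cmH2O = 0.2948 s.
Fraction remaining = e^(−Te/τ) = e^(−0.37/0.2948) = 0.2851; trapped volume = 475.0 × 0.2851 = 135.42 mL.
Additional alveolar pressure from trapping ≈ V_trapped / C = 135.42 / 53.977 = 2.509 cmH2O.

2.5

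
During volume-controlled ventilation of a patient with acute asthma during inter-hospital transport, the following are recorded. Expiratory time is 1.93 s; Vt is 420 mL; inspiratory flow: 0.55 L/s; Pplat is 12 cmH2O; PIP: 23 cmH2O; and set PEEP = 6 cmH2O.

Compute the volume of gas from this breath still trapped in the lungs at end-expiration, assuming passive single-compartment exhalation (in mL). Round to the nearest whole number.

106

R = (PIP − Pplat)/V̇ = (23 − 12) / 0.55 = 11.0/0.55 = 20.0 cmH2O·s/L.
C = Vt/(Pplat − PEEP) = 420.0 / (12 − 6) = 420.0/6.0 = 70.0 mL/cmH2O.
τ = R × C = 20.0 × 0.07 L/cmH2O = 1.4 s.
Fraction remaining = e^(−Te/τ) = e^(−1.93/1.4) = 0.2519.
Trapped volume = 420.0 × 0.2519 = 105.8 mL.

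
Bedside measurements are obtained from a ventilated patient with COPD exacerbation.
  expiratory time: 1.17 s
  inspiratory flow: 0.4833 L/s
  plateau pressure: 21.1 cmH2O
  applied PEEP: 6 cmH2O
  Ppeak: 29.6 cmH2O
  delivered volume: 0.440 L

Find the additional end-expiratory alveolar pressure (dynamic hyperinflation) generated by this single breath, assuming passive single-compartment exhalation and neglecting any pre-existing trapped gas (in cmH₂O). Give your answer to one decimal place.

1.5

R = (PIP − Pplat)/V̇ = (29.6 − 21.1) / 0.4833 = 8.5/0.4833 = 17.587 cmH2O·s/L.
C = Vt/(Pplat − PEEP) = 440.0 / (21.1 − 6) = 440.0/15.1 = 29.139 mL/cmH2O.
τ = R × C = 17.587 × 0.02914 L/cmH2O = 0.5125 s.
Fraction remaining = e^(−Te/τ) = e^(−1.17/0.5125) = 0.102; trapped volume = 440.0 × 0.102 = 44.88 mL.
Additional alveolar pressure from trapping ≈ V_trapped / C = 44.88 / 29.139 = 1.54 cmH2O.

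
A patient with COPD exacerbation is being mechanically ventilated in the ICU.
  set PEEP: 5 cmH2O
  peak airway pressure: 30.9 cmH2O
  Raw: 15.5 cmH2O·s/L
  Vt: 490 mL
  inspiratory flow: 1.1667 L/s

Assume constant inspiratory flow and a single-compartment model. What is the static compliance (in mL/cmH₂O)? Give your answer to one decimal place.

Equation of motion (constant flow): PIP = Vt/C + R·V̇ + PEEP.
Vt/C = PIP − R·V̇ − PEEP = 30.9 − 15.5×1.1667 − 5 = 30.9 − 18.084 − 5 = 7.816 cmH2O.
C = Vt / 7.816 = 490 / 7.816 = 62.692 mL/cmH2O.

62.7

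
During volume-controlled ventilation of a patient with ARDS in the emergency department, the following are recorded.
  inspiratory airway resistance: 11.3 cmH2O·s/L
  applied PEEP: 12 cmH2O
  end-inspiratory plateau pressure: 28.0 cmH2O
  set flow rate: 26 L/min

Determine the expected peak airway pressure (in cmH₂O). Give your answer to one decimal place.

Flow: 26 L/min ÷ 60 = 0.4333 L/s.
PIP = Pplat + Raw × flow = 28.0 + 11.3 × 0.4333 = 28.0 + 4.896 = 32.896 cmH2O.

32.9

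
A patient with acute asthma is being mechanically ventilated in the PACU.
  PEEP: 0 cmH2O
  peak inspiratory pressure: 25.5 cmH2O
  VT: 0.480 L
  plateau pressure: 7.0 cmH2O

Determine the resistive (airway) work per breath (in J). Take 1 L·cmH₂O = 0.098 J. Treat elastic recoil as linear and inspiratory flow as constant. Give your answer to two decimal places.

0.87

With constant inspiratory flow the resistive pressure is constant at PIP − Pplat = 25.5 − 7.0 = 18.5 cmH2O, so resistive work = 18.5 × 0.480 = 8.88 L·cmH2O.
× 0.098 J/(L·cmH2O) → 0.8702 J.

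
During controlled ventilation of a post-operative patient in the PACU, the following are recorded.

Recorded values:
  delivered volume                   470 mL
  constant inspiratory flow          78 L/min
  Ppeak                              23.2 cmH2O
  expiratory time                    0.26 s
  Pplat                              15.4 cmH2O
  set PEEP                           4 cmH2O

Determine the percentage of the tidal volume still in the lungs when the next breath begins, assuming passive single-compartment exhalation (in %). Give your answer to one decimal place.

35.0

Flow: 78 L/min ÷ 60 = 1.3 L/s.
R = (PIP − Pplat)/V̇ = (23.2 − 15.4) / 1.3 = 7.8/1.3 = 6.0 cmH2O·s/L.
C = Vt/(Pplat − PEEP) = 470.0 / (15.4 − 4) = 470.0/11.4 = 41.228 mL/cmH2O.
τ = R × C = 6.0 × 0.04123 L/cmH2O = 0.2474 s.
Fraction remaining at end-expiration = e^(−Te/τ) = e^(−0.26/0.2474) = 0.3496 → 34.96%.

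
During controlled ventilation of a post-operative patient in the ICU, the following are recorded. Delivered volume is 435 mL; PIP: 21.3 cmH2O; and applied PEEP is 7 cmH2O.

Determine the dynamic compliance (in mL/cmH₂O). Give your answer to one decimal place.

Dynamic compliance = Vt / (PIP − PEEP) = 435 / (21.3 − 7) = 435 / 14.3 = 30.42 mL/cmH2O.

30.4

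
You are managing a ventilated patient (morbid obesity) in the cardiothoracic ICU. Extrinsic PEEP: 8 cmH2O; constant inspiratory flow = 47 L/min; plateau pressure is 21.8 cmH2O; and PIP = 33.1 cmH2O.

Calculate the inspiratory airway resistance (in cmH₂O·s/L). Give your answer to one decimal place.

14.4

Flow: 47 L/min ÷ 60 = 0.7833 L/s.
Raw = (PIP − Pplat) / flow = (33.1 − 21.8) / 0.7833 = 11.3 / 0.7833 = 14.426 cmH2O·s/L.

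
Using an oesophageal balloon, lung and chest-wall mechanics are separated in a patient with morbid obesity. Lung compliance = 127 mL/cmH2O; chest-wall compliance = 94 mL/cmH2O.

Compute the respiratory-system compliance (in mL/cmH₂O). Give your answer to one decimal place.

54.0

Lung and chest wall are elastances in series: 1/Crs = 1/CL + 1/Ccw.
1/Crs = 1/127 + 1/94 = 0.01851.
Crs = 54.025 mL/cmH2O.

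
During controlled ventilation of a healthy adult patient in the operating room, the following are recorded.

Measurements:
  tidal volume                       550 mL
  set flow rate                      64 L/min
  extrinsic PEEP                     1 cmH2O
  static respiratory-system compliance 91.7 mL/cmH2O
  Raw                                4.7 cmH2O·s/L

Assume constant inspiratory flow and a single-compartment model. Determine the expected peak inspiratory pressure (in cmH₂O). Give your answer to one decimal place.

12.0

Flow: 64 L/min ÷ 60 = 1.0667 L/s.
Equation of motion (constant flow): PIP = Vt/C + R·V̇ + PEEP.
PIP = 550/91.7 + 4.7×1.0667 + 1 = 5.998 + 5.013 + 1 = 12.011 cmH2O.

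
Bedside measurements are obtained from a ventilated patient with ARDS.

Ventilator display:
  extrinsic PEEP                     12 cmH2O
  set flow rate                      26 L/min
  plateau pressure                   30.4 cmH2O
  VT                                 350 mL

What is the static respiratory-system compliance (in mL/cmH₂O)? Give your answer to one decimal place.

Cstat = Vt / (Pplat − PEEP) = 350 / (30.4 − 12) = 350 / 18.4 = 19.022 mL/cmH2O.

19.0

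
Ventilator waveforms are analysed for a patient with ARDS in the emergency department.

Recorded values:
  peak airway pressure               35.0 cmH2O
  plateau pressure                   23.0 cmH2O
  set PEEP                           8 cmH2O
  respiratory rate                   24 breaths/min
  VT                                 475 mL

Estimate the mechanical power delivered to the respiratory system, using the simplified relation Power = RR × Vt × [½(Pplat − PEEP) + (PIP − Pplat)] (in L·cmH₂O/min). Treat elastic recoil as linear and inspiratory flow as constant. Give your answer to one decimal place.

Per-breath work = Vt × [½(Pplat−PEEP) + (PIP−Pplat)] = 0.475 × [0.5×15.0 + 12.0] = 0.475 × 19.5 = 9.263 L·cmH2O.
Power = 24 × 9.263 = 222.31 L·cmH2O/min.

222.3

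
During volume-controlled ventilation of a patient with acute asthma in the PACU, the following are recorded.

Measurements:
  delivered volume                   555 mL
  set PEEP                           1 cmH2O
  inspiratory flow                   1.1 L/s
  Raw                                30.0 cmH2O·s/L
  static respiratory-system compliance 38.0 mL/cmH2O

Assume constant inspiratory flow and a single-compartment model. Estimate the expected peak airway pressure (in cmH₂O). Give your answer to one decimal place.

48.6

Equation of motion (constant flow): PIP = Vt/C + R·V̇ + PEEP.
PIP = 555/38.0 + 30.0×1.1 + 1 = 14.605 + 33.0 + 1 = 48.605 cmH2O.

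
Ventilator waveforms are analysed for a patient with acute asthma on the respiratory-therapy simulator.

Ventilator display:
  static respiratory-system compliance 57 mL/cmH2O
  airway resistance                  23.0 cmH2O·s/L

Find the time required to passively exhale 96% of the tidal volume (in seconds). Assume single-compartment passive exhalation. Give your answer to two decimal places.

4.22

τ = R × C = 23.0 × 57 mL/cmH2O = 23.0 × 0.057 L/cmH2O = 1.311 s.
Exhaled fraction f = 1 − e^(−t/τ) → t = −τ·ln(1 − f) = −1.311·ln(0.04) = 4.22 s.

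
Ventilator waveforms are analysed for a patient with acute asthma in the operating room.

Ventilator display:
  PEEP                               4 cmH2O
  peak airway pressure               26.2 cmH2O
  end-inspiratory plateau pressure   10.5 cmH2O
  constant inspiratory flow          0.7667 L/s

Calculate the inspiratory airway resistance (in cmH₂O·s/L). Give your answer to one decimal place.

Raw = (PIP − Pplat) / flow = (26.2 − 10.5) / 0.7667 = 15.7 / 0.7667 = 20.477 cmH2O·s/L.

20.5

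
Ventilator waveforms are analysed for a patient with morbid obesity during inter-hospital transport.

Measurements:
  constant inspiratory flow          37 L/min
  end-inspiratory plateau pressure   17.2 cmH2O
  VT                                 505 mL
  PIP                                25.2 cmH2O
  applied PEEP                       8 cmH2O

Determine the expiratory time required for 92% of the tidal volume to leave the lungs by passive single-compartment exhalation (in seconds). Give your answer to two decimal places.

Flow: 37 L/min ÷ 60 = 0.6167 L/s.
R = (PIP − Pplat)/V̇ = (25.2 − 17.2) / 0.6167 = 8.0/0.6167 = 12.972 cmH2O·s/L.
C = Vt/(Pplat − PEEP) = 505.0 / (17.2 − 8) = 505.0/9.2 = 54.891 mL/cmH2O.
τ = R × C = 12.972 × 0.05489 L/cmH2O = 0.712 s.
t = −τ·ln(1 − 0.92) = −0.712·ln(0.08) = 1.798 s.

1.80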